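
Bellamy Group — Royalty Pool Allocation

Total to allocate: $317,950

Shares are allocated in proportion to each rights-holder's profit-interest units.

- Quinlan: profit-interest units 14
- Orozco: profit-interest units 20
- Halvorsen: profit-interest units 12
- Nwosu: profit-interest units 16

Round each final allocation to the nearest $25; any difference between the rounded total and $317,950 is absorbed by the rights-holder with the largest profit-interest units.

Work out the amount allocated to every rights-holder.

Quinlan: $71,800; Orozco: $102,550; Halvorsen: $61,550; Nwosu: $82,050

Combined profit-interest units = 14 + 20 + 12 + 16 = 62.
Raw shares: Quinlan 71,795.16; Orozco 102,564.52; Halvorsen 61,538.71; Nwosu 82,051.61.
Rounded to nearest $25: Quinlan $71,800; Orozco $102,575; Halvorsen $61,550; Nwosu $82,050. Sum = $317,975.
Difference $317,950 − $317,975 = −$25 applied to largest profit-interest units (Orozco): Orozco becomes $102,550.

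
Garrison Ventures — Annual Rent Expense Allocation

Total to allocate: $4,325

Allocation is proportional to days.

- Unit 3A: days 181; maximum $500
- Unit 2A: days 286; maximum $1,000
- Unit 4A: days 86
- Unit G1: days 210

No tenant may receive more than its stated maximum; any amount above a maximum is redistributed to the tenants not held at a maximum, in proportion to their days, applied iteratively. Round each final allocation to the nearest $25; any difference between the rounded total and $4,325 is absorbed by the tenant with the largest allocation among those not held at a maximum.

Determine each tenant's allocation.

Combined days = 763.
Unconstrained shares: Unit 3A 1,025.98; Unit 2A 1,621.17; Unit 4A 487.48; Unit G1 1,190.37.
Held at cap: Unit 3A ($500), Unit 2A ($1,000); residual $2,825 reallocated over remaining days 296.
Redistributed shares: Unit 4A 820.78 → $825; Unit G1 2,004.22 → $2,000.

Unit 3A: $500 | Unit 2A: $1,000 | Unit 4A: $825 | Unit G1: $2,000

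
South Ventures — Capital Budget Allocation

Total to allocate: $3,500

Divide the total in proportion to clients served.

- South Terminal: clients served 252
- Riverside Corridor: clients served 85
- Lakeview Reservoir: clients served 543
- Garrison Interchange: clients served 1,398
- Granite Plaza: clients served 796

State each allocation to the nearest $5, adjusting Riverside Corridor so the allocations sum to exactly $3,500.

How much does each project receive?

South Terminal: $285 · Riverside Corridor: $100 · Lakeview Reservoir: $620 · Garrison Interchange: $1,590 · Granite Plaza: $905

Total clients served = 3,074.
Proportional shares: South Terminal 252/3,074 × $3,500 = 286.92; Riverside Corridor 85/3,074 × $3,500 = 96.78; Lakeview Reservoir 543/3,074 × $3,500 = 618.25; Garrison Interchange 1,398/3,074 × $3,500 = 1,591.74; Granite Plaza 796/3,074 × $3,500 = 906.31.
After rounding ($5): South Terminal $285; Riverside Corridor $95; Lakeview Reservoir $620; Garrison Interchange $1,590; Granite Plaza $905. Sum = $3,495.
Difference $3,500 − $3,495 = +$5 applied to Riverside Corridor: Riverside Corridor becomes $100.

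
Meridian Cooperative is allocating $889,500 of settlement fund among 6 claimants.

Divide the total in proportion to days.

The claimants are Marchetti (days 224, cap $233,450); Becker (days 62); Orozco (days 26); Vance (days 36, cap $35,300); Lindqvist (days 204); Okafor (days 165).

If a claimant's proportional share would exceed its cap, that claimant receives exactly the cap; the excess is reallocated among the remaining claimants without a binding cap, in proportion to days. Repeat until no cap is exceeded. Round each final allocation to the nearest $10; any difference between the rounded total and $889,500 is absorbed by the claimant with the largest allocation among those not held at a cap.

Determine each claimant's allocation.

Days total: 717.
Proportional shares (ignoring caps): Marchetti 277,891.21; Becker 76,916.32; Orozco 32,255.23; Vance 44,661.09; Lindqvist 253,079.50; Okafor 204,696.65.
Cap binds for Marchetti ($233,450), Vance ($35,300); remaining pool $620,750 reallocated over remaining days 457.
Remaining shares: Becker 84,215.54 → $84,220; Orozco 35,316.19 → $35,320; Lindqvist 277,096.28 → $277,100; Okafor 224,121.99 → $224,120.
Rounding difference −$10 applied to Lindqvist → $277,090.

Marchetti: $233,450; Becker: $84,220; Orozco: $35,320; Vance: $35,300; Lindqvist: $277,090; Okafor: $224,120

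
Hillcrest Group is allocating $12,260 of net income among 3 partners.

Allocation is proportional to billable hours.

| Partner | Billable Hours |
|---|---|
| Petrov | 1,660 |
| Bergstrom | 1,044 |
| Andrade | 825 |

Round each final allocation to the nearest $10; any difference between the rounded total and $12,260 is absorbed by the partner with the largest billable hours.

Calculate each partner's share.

Petrov: $5,760 | Bergstrom: $3,630 | Andrade: $2,870

Billable hours total: 3,529.
Proportional shares: Petrov 1,660/3,529 × $12,260 = 5,766.96; Bergstrom 1,044/3,529 × $12,260 = 3,626.93; Andrade 825/3,529 × $12,260 = 2,866.11.
After rounding ($10): Petrov $5,770; Bergstrom $3,630; Andrade $2,870. Sum = $12,270.
Difference $12,260 − $12,270 = −$10 applied to largest billable hours (Petrov): Petrov becomes $5,760.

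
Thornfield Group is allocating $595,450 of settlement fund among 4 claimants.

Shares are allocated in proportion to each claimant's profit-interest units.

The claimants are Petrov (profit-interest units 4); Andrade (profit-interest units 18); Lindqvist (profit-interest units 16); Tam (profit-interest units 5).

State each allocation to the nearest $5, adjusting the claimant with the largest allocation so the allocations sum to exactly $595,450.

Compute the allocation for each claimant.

Profit-interest units total: 43.
Pro-rata amounts: Petrov 4/43 × $595,450 = 55,390.70; Andrade 18/43 × $595,450 = 249,258.14; Lindqvist 16/43 × $595,450 = 221,562.79; Tam 5/43 × $595,450 = 69,238.37.
Rounded to nearest $5: Petrov $55,390; Andrade $249,260; Lindqvist $221,565; Tam $69,240. Sum = $595,455.
Difference $595,450 − $595,455 = −$5 applied to largest allocation (Andrade): Andrade becomes $249,255.

Petrov: $55,390 · Andrade: $249,255 · Lindqvist: $221,565 · Tam: $69,240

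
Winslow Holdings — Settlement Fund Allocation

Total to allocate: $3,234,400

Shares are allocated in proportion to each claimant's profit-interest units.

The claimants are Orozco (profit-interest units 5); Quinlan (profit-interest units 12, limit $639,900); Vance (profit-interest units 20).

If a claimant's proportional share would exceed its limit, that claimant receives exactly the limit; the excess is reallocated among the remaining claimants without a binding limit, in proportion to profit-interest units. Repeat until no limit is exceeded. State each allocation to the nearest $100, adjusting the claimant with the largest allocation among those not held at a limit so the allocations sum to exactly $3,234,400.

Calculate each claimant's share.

Orozco: $518,900 · Quinlan: $639,900 · Vance: $2,075,600

Profit-interest units total: 37.
Unconstrained shares: Orozco 437,081.08; Quinlan 1,048,994.59; Vance 1,748,324.32.
Held at cap: Quinlan ($639,900); balance $2,594,500 reallocated over remaining profit-interest units 25.
Shares after redistribution: Orozco 518,900.00 → $518,900; Vance 2,075,600.00 → $2,075,600.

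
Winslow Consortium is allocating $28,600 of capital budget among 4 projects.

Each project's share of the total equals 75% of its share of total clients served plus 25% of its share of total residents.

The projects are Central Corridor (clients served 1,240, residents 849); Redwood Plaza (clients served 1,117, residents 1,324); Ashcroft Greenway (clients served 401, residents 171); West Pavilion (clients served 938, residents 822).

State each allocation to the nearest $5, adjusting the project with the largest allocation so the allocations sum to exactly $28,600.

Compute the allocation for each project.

Clients served total 3,696; residents total 3,166.
Composite weights (75% clients served + 25% residents): Central Corridor 0.3187; Redwood Plaza 0.3312; Ashcroft Greenway 0.0949; West Pavilion 0.2552.
Proportional shares: Central Corridor 9,113.78; Redwood Plaza 9,472.67; Ashcroft Greenway 2,713.41; West Pavilion 7,300.13.
At nearest $5: Central Corridor $9,115; Redwood Plaza $9,475; Ashcroft Greenway $2,715; West Pavilion $7,300. Sum = $28,605.
Difference $28,600 − $28,605 = −$5 applied to largest allocation (Redwood Plaza): Redwood Plaza becomes $9,470.

Central Corridor: $9,115 · Redwood Plaza: $9,470 · Ashcroft Greenway: $2,715 · West Pavilion: $7,300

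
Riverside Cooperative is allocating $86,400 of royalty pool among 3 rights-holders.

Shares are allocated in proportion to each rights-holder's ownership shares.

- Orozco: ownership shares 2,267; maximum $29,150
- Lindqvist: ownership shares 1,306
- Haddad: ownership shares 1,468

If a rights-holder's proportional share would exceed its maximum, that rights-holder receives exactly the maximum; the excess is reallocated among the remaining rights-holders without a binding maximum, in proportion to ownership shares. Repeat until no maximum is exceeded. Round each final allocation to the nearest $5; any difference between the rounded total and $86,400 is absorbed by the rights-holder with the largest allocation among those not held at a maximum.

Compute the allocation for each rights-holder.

Sum of ownership shares: 5,041.
Pro-rata shares before constraints: Orozco 38,855.15; Lindqvist 22,384.13; Haddad 25,160.72.
Held at cap: Orozco ($29,150); remaining pool $57,250 reallocated over remaining ownership shares 2,774.
Redistributed shares: Lindqvist 26,953.32 → $26,955; Haddad 30,296.68 → $30,295.

Orozco: $29,150; Lindqvist: $26,955; Haddad: $30,295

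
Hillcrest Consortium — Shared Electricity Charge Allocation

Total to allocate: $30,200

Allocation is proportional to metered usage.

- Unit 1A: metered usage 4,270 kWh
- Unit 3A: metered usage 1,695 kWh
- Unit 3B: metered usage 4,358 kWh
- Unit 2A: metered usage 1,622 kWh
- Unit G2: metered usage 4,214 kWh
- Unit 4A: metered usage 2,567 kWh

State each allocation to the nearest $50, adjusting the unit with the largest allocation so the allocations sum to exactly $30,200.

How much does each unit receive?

Combined metered usage = 18,726.
Proportional shares: Unit 1A 4,270/18,726 × $30,200 = 6,886.36; Unit 3A 1,695/18,726 × $30,200 = 2,733.58; Unit 3B 4,358/18,726 × $30,200 = 7,028.28; Unit 2A 1,622/18,726 × $30,200 = 2,615.85; Unit G2 4,214/18,726 × $30,200 = 6,796.05; Unit 4A 2,567/18,726 × $30,200 = 4,139.88.
At nearest $50: Unit 1A $6,900; Unit 3A $2,750; Unit 3B $7,050; Unit 2A $2,600; Unit G2 $6,800; Unit 4A $4,150. Sum = $30,250.
Difference $30,200 − $30,250 = −$50 applied to largest allocation (Unit 3B): Unit 3B becomes $7,000.

Unit 1A: $6,900 | Unit 3A: $2,750 | Unit 3B: $7,000 | Unit 2A: $2,600 | Unit G2: $6,800 | Unit 4A: $4,150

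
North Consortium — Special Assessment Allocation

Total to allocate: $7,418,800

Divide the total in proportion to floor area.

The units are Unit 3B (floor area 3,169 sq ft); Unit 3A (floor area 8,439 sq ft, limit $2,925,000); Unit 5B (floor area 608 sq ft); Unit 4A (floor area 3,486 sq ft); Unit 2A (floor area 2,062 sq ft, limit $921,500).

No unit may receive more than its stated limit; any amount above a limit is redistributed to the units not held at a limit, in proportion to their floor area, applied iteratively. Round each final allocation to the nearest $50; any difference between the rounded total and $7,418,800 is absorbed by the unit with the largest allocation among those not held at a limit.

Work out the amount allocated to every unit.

Floor area total: 17,764.
Pro-rata shares before constraints: Unit 3B 1,323,473.16; Unit 3A 3,524,389.39; Unit 5B 253,919.75; Unit 4A 1,455,862.24; Unit 2A 861,155.46.
Cap binds for Unit 3A ($2,925,000); balance $4,493,800 reallocated over remaining floor area 9,325.
Cap binds for Unit 2A ($921,500); balance $3,572,300 reallocated over remaining floor area 7,263.
Remaining shares: Unit 3B 1,558,669.79 → $1,558,650; Unit 5B 299,044.25 → $299,050; Unit 4A 1,714,585.96 → $1,714,600.

Unit 3B: $1,558,650 · Unit 3A: $2,925,000 · Unit 5B: $299,050 · Unit 4A: $1,714,600 · Unit 2A: $921,500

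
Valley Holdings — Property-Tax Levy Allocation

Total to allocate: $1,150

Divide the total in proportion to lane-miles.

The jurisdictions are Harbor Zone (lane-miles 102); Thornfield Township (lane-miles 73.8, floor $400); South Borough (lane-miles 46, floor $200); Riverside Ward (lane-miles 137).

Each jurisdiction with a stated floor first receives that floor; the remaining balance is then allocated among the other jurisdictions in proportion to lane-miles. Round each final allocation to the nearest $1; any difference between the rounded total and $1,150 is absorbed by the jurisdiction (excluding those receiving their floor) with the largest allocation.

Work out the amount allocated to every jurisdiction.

Minimums first: Thornfield Township $400; South Borough $200. Balance $550.
Balance split over remaining lane-miles 239: Harbor Zone 234.73 → $235; Riverside Ward 315.27 → $315.

Harbor Zone: $235 | Thornfield Township: $400 | South Borough: $200 | Riverside Ward: $315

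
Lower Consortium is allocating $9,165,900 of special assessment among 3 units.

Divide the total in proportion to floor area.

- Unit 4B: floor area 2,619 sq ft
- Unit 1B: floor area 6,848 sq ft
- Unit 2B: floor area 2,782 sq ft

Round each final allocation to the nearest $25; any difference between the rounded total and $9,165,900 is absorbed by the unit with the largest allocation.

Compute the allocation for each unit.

Unit 4B: $1,959,800 · Unit 1B: $5,124,325 · Unit 2B: $2,081,775

Sum of floor area: 12,249.
Pro-rata amounts: Unit 4B 2,619/12,249 × $9,165,900 = 1,959,791.99; Unit 1B 6,848/12,249 × $9,165,900 = 5,124,343.47; Unit 2B 2,782/12,249 × $9,165,900 = 2,081,764.54.
After rounding ($25): Unit 4B $1,959,800; Unit 1B $5,124,350; Unit 2B $2,081,775. Sum = $9,165,925.
Difference $9,165,900 − $9,165,925 = −$25 applied to largest allocation (Unit 1B): Unit 1B becomes $5,124,325.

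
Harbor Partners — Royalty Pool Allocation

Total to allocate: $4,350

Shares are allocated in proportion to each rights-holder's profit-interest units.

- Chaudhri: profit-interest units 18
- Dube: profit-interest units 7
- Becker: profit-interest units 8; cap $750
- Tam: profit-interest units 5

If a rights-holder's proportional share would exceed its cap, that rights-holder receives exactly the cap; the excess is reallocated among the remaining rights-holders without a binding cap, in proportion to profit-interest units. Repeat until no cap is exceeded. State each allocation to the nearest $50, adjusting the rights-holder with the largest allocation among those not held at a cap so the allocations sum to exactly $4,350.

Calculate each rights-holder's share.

Total profit-interest units = 38.
Pro-rata shares before constraints: Chaudhri 2,060.53; Dube 801.32; Becker 915.79; Tam 572.37.
Cap binds for Becker ($750); balance $3,600 reallocated over remaining profit-interest units 30.
Remaining shares: Chaudhri 2,160.00 → $2,150; Dube 840.00 → $850; Tam 600.00 → $600.

Chaudhri: $2,150 · Dube: $850 · Becker: $750 · Tam: $600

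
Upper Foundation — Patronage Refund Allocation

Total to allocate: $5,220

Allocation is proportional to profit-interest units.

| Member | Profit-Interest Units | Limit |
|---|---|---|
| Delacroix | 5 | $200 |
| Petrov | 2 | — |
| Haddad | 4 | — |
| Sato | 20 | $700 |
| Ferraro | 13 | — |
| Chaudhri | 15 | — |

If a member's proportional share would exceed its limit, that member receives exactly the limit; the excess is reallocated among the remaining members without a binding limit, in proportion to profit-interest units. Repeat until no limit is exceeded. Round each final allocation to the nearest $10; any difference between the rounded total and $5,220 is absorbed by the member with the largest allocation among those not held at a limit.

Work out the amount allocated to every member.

Delacroix: $200; Petrov: $250; Haddad: $510; Sato: $700; Ferraro: $1,650; Chaudhri: $1,910

Sum of profit-interest units: 59.
Proportional shares (ignoring caps): Delacroix 442.37; Petrov 176.95; Haddad 353.90; Sato 1,769.49; Ferraro 1,150.17; Chaudhri 1,327.12.
Held at cap: Delacroix ($200), Sato ($700); balance $4,320 reallocated over remaining profit-interest units 34.
Remaining shares: Petrov 254.12 → $250; Haddad 508.24 → $510; Ferraro 1,651.76 → $1,650; Chaudhri 1,905.88 → $1,910.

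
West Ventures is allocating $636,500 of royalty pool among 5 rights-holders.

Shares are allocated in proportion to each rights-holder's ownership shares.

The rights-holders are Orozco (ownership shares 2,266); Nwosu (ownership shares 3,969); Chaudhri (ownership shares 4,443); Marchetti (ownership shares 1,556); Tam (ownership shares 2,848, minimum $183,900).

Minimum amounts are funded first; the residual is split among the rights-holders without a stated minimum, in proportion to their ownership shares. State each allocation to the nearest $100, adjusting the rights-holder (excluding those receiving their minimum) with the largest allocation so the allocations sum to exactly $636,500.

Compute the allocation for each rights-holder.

Guaranteed amounts: Tam $183,900. Balance $452,600.
Balance split over remaining ownership shares 12,234: Orozco 83,831.26 → $83,800; Nwosu 146,834.18 → $146,800; Chaudhri 164,369.94 → $164,400; Marchetti 57,564.62 → $57,600.

Orozco: $83,800; Nwosu: $146,800; Chaudhri: $164,400; Marchetti: $57,600; Tam: $183,900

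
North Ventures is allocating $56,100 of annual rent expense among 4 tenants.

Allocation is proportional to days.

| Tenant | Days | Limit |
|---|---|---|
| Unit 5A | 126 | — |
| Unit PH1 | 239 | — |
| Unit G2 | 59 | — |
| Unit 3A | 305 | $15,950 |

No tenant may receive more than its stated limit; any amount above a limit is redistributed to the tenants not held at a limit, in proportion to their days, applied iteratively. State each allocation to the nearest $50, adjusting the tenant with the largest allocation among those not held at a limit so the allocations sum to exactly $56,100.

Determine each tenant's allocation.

Combined days = 729.
Unconstrained shares: Unit 5A 9,696.30; Unit PH1 18,392.18; Unit G2 4,540.33; Unit 3A 23,471.19.
Held at cap: Unit 3A ($15,950); residual $40,150 reallocated over remaining days 424.
Remaining shares: Unit 5A 11,931.37 → $11,950; Unit PH1 22,631.72 → $22,650; Unit G2 5,586.91 → $5,600.
Rounding difference −$50 applied to Unit PH1 → $22,600.

Unit 5A: $11,950 · Unit PH1: $22,600 · Unit G2: $5,600 · Unit 3A: $15,950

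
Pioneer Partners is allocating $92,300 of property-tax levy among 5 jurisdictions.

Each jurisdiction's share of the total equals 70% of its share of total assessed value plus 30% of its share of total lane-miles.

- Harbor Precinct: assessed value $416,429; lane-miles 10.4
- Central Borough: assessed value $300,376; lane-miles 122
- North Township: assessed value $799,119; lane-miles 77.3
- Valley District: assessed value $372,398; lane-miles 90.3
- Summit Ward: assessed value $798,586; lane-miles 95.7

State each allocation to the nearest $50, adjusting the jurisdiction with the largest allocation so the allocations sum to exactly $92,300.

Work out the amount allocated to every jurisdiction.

Totals — assessed value 2,686,908, lane-miles 395.7.
Composite weights (70% assessed value + 30% lane-miles): Harbor Precinct 0.1164; Central Borough 0.1707; North Township 0.2668; Valley District 0.1655; Summit Ward 0.2806.
Raw shares: Harbor Precinct 10,741.31; Central Borough 15,760.13; North Township 24,625.04; Valley District 15,273.71; Summit Ward 25,899.80.
At nearest $50: Harbor Precinct $10,750; Central Borough $15,750; North Township $24,650; Valley District $15,250; Summit Ward $25,900. Sum = $92,300.
No rounding difference to absorb.

Harbor Precinct: $10,750 | Central Borough: $15,750 | North Township: $24,650 | Valley District: $15,250 | Summit Ward: $25,900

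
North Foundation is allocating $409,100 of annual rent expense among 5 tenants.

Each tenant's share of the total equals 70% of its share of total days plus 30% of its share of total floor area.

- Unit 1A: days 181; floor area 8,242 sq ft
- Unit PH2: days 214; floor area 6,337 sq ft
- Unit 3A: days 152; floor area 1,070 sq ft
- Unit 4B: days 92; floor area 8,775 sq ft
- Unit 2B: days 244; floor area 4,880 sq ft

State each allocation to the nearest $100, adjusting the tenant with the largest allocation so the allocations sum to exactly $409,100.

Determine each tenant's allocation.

Unit 1A: $93,200; Unit PH2: $95,900; Unit 3A: $53,800; Unit 4B: $66,600; Unit 2B: $99,600

Totals — days 883, floor area 29,304.
Combined weights (70% days + 30% floor area): Unit 1A 0.2279; Unit PH2 0.2345; Unit 3A 0.1315; Unit 4B 0.1628; Unit 2B 0.2434.
Pro-rata amounts: Unit 1A 93,219.84; Unit PH2 95,943.78; Unit 3A 53,777.19; Unit 4B 66,588.12; Unit 2B 99,571.07.
After rounding ($100): Unit 1A $93,200; Unit PH2 $95,900; Unit 3A $53,800; Unit 4B $66,600; Unit 2B $99,600. Sum = $409,100.
Rounded total matches; no reconciliation needed.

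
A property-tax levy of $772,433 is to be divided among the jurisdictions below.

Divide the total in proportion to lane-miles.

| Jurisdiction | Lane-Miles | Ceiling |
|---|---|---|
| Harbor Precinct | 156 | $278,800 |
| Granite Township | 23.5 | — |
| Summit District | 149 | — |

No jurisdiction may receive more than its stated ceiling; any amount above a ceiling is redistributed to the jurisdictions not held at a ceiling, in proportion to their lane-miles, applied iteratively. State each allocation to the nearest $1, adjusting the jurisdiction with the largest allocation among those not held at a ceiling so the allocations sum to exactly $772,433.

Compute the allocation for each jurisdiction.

Sum of lane-miles: 328.5.
Proportional shares (ignoring caps): Harbor Precinct 366,817.498; Granite Township 55,257.76; Summit District 350,357.74.
Capped: Harbor Precinct ($278,800); residual $493,633 reallocated over remaining lane-miles 172.5.
Remaining shares: Granite Township 67,248.55 → $67,249; Summit District 426,384.45 → $426,384.

Harbor Precinct: $278,800; Granite Township: $67,249; Summit District: $426,384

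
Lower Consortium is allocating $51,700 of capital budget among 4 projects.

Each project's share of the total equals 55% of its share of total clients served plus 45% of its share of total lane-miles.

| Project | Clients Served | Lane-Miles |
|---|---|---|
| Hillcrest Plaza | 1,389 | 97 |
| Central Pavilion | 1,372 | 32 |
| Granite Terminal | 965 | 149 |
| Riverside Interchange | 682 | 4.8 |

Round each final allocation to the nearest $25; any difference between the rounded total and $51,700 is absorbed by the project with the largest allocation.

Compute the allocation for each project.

Clients served total 4,408; lane-miles total 282.8.
Combined weights (55% clients served + 45% lane-miles): Hillcrest Plaza 0.3277; Central Pavilion 0.2221; Granite Terminal 0.3575; Riverside Interchange 0.0927.
Unrounded shares: Hillcrest Plaza 16,939.98; Central Pavilion 11,482.99; Granite Terminal 18,482.72; Riverside Interchange 4,794.31.
After rounding ($25): Hillcrest Plaza $16,950; Central Pavilion $11,475; Granite Terminal $18,475; Riverside Interchange $4,800. Sum = $51,700.
Rounded total matches; no reconciliation needed.

Hillcrest Plaza: $16,950; Central Pavilion: $11,475; Granite Terminal: $18,475; Riverside Interchange: $4,800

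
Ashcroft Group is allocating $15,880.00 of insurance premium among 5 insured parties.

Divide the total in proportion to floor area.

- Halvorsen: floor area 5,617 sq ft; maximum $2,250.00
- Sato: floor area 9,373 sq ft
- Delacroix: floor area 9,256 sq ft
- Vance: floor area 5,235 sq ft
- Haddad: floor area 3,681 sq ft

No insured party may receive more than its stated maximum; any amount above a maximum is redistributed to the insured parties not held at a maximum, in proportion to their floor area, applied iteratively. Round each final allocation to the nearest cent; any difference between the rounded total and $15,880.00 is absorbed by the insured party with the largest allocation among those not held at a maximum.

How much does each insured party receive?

Halvorsen: $2,250.00 | Sato: $4,638.00 | Delacroix: $4,580.12 | Vance: $2,590.42 | Haddad: $1,821.46

Total floor area = 33,162.
Proportional shares (ignoring caps): Halvorsen 2,689.7642; Sato 4,488.3674; Delacroix 4,432.3406; Vance 2,506.8392; Haddad 1,762.6886.
Capped: Halvorsen ($2,250.00); residual $13,630.00 reallocated over remaining floor area 27,545.
Redistributed shares: Sato 4,638.0102 → $4,638.01; Delacroix 4,580.1154 → $4,580.12; Vance 2,590.4175 → $2,590.42; Haddad 1,821.4569 → $1,821.46.
Rounding difference −$0.01 applied to Sato → $4,638.00.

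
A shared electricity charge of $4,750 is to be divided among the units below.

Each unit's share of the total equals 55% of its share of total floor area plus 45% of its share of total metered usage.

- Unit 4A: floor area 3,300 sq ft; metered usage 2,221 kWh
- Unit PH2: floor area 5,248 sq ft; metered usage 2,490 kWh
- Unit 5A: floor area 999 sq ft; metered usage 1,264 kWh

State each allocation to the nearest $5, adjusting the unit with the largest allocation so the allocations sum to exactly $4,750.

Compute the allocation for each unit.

Totals — floor area 9,547, metered usage 5,975.
Composite weights (55% floor area + 45% metered usage): Unit 4A 0.3574; Unit PH2 0.4899; Unit 5A 0.1527.
Proportional shares: Unit 4A 1,697.57; Unit PH2 2,326.87; Unit 5A 725.56.
Rounded to nearest $5: Unit 4A $1,700; Unit PH2 $2,325; Unit 5A $725. Sum = $4,750.
No rounding difference to absorb.

Unit 4A: $1,700 · Unit PH2: $2,325 · Unit 5A: $725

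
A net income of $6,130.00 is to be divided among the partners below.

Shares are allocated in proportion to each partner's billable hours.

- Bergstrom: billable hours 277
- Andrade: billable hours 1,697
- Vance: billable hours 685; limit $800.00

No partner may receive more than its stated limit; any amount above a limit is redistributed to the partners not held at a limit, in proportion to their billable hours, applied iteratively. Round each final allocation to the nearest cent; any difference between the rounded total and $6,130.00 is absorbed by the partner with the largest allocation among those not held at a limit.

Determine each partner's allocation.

Bergstrom: $747.93 | Andrade: $4,582.07 | Vance: $800.00

Billable hours total: 2,659.
Unconstrained shares: Bergstrom 638.5897; Andrade 3,912.2264; Vance 1,579.1839.
Capped: Vance ($800.00); remaining pool $5,330.00 reallocated over remaining billable hours 1,974.
Redistributed shares: Bergstrom 747.9281 → $747.93; Andrade 4,582.0719 → $4,582.07.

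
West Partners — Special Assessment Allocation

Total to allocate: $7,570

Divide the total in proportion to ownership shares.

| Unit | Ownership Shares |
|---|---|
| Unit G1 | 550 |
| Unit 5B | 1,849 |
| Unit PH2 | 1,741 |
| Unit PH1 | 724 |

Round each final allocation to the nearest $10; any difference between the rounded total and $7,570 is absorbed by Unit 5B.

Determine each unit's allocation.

Unit G1: $860 | Unit 5B: $2,870 | Unit PH2: $2,710 | Unit PH1: $1,130

Total ownership shares = 4,864.
Pro-rata amounts: Unit G1 550/4,864 × $7,570 = 855.98; Unit 5B 1,849/4,864 × $7,570 = 2,877.66; Unit PH2 1,741/4,864 × $7,570 = 2,709.57; Unit PH1 724/4,864 × $7,570 = 1,126.78.
After rounding ($10): Unit G1 $860; Unit 5B $2,880; Unit PH2 $2,710; Unit PH1 $1,130. Sum = $7,580.
Difference $7,570 − $7,580 = −$10 applied to Unit 5B: Unit 5B becomes $2,870.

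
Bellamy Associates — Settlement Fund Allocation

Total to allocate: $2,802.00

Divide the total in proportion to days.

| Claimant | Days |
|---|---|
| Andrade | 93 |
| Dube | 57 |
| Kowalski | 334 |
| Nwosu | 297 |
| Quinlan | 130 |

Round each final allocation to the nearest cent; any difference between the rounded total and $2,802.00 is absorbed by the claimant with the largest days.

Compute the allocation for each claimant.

Andrade: $286.04 · Dube: $175.32 · Kowalski: $1,027.29 · Nwosu: $913.50 · Quinlan: $399.85

Sum of days: 93 + 57 + 334 + 297 + 130 = 911.
Proportional shares: Andrade 286.0439; Dube 175.3172; Kowalski 1,027.2975; Nwosu 913.4951; Quinlan 399.8463.
After rounding (cent): Andrade $286.04; Dube $175.32; Kowalski $1,027.30; Nwosu $913.50; Quinlan $399.85. Sum = $2,802.01.
Difference $2,802.00 − $2,802.01 = −$0.01 applied to largest days (Kowalski): Kowalski becomes $1,027.29.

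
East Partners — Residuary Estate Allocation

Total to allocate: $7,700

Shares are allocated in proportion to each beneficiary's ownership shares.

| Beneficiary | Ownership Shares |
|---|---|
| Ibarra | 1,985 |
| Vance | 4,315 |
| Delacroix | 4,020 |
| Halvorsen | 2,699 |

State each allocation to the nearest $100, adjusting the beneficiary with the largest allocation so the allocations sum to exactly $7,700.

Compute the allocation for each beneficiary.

Sum of ownership shares: 13,019.
Proportional shares: Ibarra 1,985/13,019 × $7,700 = 1,174.01; Vance 4,315/13,019 × $7,700 = 2,552.08; Delacroix 4,020/13,019 × $7,700 = 2,377.60; Halvorsen 2,699/13,019 × $7,700 = 1,596.31.
At nearest $100: Ibarra $1,200; Vance $2,600; Delacroix $2,400; Halvorsen $1,600. Sum = $7,800.
Difference $7,700 − $7,800 = −$100 applied to largest allocation (Vance): Vance becomes $2,500.

Ibarra: $1,200 | Vance: $2,500 | Delacroix: $2,400 | Halvorsen: $1,600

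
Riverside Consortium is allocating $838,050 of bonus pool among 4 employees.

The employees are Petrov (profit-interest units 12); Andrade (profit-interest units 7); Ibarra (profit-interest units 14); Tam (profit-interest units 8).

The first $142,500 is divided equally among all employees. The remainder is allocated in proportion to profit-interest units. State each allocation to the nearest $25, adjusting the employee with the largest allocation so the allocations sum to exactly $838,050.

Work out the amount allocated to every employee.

Petrov: $239,200 · Andrade: $154,375 · Ibarra: $273,125 · Tam: $171,350

First tranche $142,500 split equally: $35,625 each.
Remainder $695,550 by profit-interest units (total 41): Petrov 203,575.61 → $203,575; Andrade 118,752.44 → $118,750; Ibarra 237,504.88 → $237,500; Tam 135,717.07 → $135,725.
Totals: Petrov $35,625 + $203,575 = $239,200; Andrade $35,625 + $118,750 = $154,375; Ibarra $35,625 + $237,500 = $273,125; Tam $35,625 + $135,725 = $171,350.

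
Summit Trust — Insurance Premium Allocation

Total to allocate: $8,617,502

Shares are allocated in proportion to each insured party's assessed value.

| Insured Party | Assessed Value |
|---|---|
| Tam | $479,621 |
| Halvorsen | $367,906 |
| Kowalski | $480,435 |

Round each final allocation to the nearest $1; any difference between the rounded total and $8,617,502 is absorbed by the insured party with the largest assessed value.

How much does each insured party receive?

Tam: $3,112,389 · Halvorsen: $2,387,441 · Kowalski: $3,117,672

Sum of assessed value: 479,621 + 367,906 + 480,435 = 1,327,962.
Pro-rata amounts: Tam 3,112,389.46; Halvorsen 2,387,440.82; Kowalski 3,117,671.72.
After rounding ($1): Tam $3,112,389; Halvorsen $2,387,441; Kowalski $3,117,672. Sum = $8,617,502.
Sum already equals the total — no adjustment.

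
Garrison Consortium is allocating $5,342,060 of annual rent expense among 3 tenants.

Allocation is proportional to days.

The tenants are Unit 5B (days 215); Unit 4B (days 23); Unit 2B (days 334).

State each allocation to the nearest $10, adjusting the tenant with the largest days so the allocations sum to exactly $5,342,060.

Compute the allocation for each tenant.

Unit 5B: $2,007,940 | Unit 4B: $214,800 | Unit 2B: $3,119,320

Days total: 215 + 23 + 334 = 572.
Raw shares: Unit 5B 2,007,942.13; Unit 4B 214,803.11; Unit 2B 3,119,314.76.
At nearest $10: Unit 5B $2,007,940; Unit 4B $214,800; Unit 2B $3,119,310. Sum = $5,342,050.
Difference $5,342,060 − $5,342,050 = +$10 applied to largest days (Unit 2B): Unit 2B becomes $3,119,320.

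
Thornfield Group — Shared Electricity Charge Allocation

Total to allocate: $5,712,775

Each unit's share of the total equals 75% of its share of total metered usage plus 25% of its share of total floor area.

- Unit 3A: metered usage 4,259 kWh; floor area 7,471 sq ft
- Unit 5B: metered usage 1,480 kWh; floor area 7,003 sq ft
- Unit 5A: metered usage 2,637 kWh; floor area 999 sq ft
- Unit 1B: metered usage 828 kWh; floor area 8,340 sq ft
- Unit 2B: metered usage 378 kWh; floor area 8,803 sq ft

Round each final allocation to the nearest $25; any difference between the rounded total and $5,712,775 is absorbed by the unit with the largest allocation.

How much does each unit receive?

Unit 3A: $2,231,550; Unit 5B: $968,425; Unit 5A: $1,222,875; Unit 1B: $735,425; Unit 2B: $554,500

Totals — metered usage 9,582, floor area 32,616.
Combined weights (75% metered usage + 25% floor area): Unit 3A 0.3906; Unit 5B 0.1695; Unit 5A 0.2141; Unit 1B 0.1287; Unit 2B 0.0971.
Raw shares: Unit 3A 2,231,548.53; Unit 5B 968,428.74; Unit 5A 1,222,876.13; Unit 1B 735,432.36; Unit 2B 554,489.24.
At nearest $25: Unit 3A $2,231,550; Unit 5B $968,425; Unit 5A $1,222,875; Unit 1B $735,425; Unit 2B $554,500. Sum = $5,712,775.
Sum already equals the total — no adjustment.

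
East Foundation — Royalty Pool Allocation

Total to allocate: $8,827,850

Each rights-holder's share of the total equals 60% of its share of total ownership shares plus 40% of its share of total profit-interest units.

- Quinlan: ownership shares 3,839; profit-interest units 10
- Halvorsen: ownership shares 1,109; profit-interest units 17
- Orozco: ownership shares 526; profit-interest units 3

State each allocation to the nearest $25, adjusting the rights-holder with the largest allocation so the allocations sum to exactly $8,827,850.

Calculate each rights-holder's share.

Quinlan: $4,891,725; Halvorsen: $3,074,050; Orozco: $862,075

Ownership shares total 5,474; profit-interest units total 30.
Composite weights (60% ownership shares + 40% profit-interest units): Quinlan 0.5541; Halvorsen 0.3482; Orozco 0.0977.
Proportional shares: Quinlan 4,891,710.48; Halvorsen 3,074,061.43; Orozco 862,078.10.
Rounded to nearest $25: Quinlan $4,891,700; Halvorsen $3,074,050; Orozco $862,075. Sum = $8,827,825.
Difference $8,827,850 − $8,827,825 = +$25 applied to largest allocation (Quinlan): Quinlan becomes $4,891,725.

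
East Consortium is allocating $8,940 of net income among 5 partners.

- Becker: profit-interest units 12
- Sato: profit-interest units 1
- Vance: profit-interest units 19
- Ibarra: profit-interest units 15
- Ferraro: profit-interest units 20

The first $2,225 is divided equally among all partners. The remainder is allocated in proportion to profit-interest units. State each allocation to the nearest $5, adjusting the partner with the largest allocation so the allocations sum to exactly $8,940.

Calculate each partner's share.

Becker: $1,650; Sato: $545; Vance: $2,350; Ibarra: $1,950; Ferraro: $2,445

$2,225 shared equally gives $445 per partner.
Remainder $6,715 by profit-interest units (total 67): Becker 1,202.69 → $1,205; Sato 100.22 → $100; Vance 1,904.25 → $1,905; Ibarra 1,503.36 → $1,505; Ferraro 2,004.48 → $2,005.
Rounding difference −$5 on remainder applied to Ferraro.
Totals: Becker $445 + $1,205 = $1,650; Sato $445 + $100 = $545; Vance $445 + $1,905 = $2,350; Ibarra $445 + $1,505 = $1,950; Ferraro $445 + $2,000 = $2,445.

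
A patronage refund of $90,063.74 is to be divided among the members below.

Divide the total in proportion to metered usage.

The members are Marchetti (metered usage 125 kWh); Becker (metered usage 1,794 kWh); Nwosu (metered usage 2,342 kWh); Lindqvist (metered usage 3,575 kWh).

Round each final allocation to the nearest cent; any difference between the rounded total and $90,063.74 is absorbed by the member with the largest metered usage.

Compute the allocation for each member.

Marchetti: $1,436.70 | Becker: $20,619.49 | Nwosu: $26,917.98 | Lindqvist: $41,089.57

Metered usage total: 125 + 1,794 + 2,342 + 3,575 = 7,836.
Raw shares: Marchetti 1,436.6983; Becker 20,619.4933; Nwosu 26,917.9784; Lindqvist 41,089.5700.
At nearest cent: Marchetti $1,436.70; Becker $20,619.49; Nwosu $26,917.98; Lindqvist $41,089.57. Sum = $90,063.74.
Sum already equals the total — no adjustment.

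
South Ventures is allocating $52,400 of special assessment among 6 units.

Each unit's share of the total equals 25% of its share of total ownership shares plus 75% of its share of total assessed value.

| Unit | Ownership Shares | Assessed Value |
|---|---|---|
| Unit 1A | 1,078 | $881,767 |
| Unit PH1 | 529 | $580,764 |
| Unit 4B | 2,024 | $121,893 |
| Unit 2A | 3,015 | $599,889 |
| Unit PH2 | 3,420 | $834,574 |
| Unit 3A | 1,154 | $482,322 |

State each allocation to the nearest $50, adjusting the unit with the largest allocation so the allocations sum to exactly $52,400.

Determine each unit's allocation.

Ownership shares total 11,220; assessed value total 3,501,209.
Blended shares (25% ownership shares + 75% assessed value): Unit 1A 0.2129; Unit PH1 0.1362; Unit 4B 0.0712; Unit 2A 0.1957; Unit PH2 0.2550; Unit 3A 0.1290.
Raw shares: Unit 1A 11,156.19; Unit PH1 7,136.54; Unit 4B 3,731.35; Unit 2A 10,253.76; Unit PH2 13,360.89; Unit 3A 6,761.28.
After rounding ($50): Unit 1A $11,150; Unit PH1 $7,150; Unit 4B $3,750; Unit 2A $10,250; Unit PH2 $13,350; Unit 3A $6,750. Sum = $52,400.
Sum already equals the total — no adjustment.

Unit 1A: $11,150 · Unit PH1: $7,150 · Unit 4B: $3,750 · Unit 2A: $10,250 · Unit PH2: $13,350 · Unit 3A: $6,750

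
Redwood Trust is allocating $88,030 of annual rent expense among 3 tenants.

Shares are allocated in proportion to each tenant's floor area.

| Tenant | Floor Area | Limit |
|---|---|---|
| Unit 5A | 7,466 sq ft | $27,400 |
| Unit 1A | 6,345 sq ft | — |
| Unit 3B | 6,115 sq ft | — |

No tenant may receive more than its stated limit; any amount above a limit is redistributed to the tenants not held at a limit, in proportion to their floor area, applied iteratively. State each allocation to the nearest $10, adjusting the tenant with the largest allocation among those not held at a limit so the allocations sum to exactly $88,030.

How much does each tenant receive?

Unit 5A: $27,400 · Unit 1A: $30,870 · Unit 3B: $29,760

Total floor area = 19,926.
Pro-rata shares before constraints: Unit 5A 32,983.64; Unit 1A 28,031.23; Unit 3B 27,015.13.
Capped: Unit 5A ($27,400); remaining pool $60,630 reallocated over remaining floor area 12,460.
Shares after redistribution: Unit 1A 30,874.59 → $30,870; Unit 3B 29,755.41 → $29,760.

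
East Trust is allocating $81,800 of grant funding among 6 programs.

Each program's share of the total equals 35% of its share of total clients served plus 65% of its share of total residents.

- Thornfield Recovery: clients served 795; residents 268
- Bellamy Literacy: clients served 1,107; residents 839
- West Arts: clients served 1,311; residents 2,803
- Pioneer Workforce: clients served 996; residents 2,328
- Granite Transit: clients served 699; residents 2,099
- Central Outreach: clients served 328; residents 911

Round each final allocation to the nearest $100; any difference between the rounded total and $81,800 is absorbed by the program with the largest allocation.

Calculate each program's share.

Thornfield Recovery: $5,900 | Bellamy Literacy: $10,900 | West Arts: $23,300 | Pioneer Workforce: $18,800 | Granite Transit: $15,900 | Central Outreach: $7,000

Clients served total 5,236; residents total 9,248.
Combined weights (35% clients served + 65% residents): Thornfield Recovery 0.0720; Bellamy Literacy 0.1330; West Arts 0.2846; Pioneer Workforce 0.2302; Granite Transit 0.1943; Central Outreach 0.0860.
Unrounded shares: Thornfield Recovery 5,887.82; Bellamy Literacy 10,876.69; West Arts 23,283.87; Pioneer Workforce 18,830.53; Granite Transit 15,889.96; Central Outreach 7,031.13.
At nearest $100: Thornfield Recovery $5,900; Bellamy Literacy $10,900; West Arts $23,300; Pioneer Workforce $18,800; Granite Transit $15,900; Central Outreach $7,000. Sum = $81,800.
No rounding difference to absorb.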